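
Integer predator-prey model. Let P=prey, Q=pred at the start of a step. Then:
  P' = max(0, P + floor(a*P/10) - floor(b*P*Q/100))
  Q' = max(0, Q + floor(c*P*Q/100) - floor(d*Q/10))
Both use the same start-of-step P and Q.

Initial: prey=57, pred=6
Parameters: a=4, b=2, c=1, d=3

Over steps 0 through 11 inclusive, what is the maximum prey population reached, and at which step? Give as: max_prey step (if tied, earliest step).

Step 1: prey: 57+22-6=73; pred: 6+3-1=8
Step 2: prey: 73+29-11=91; pred: 8+5-2=11
Step 3: prey: 91+36-20=107; pred: 11+10-3=18
Step 4: prey: 107+42-38=111; pred: 18+19-5=32
Step 5: prey: 111+44-71=84; pred: 32+35-9=58
Step 6: prey: 84+33-97=20; pred: 58+48-17=89
Step 7: prey: 20+8-35=0; pred: 89+17-26=80
Step 8: prey: 0+0-0=0; pred: 80+0-24=56
Step 9: prey: 0+0-0=0; pred: 56+0-16=40
Step 10: prey: 0+0-0=0; pred: 40+0-12=28
Step 11: prey: 0+0-0=0; pred: 28+0-8=20
Max prey = 111 at step 4

Answer: 111 4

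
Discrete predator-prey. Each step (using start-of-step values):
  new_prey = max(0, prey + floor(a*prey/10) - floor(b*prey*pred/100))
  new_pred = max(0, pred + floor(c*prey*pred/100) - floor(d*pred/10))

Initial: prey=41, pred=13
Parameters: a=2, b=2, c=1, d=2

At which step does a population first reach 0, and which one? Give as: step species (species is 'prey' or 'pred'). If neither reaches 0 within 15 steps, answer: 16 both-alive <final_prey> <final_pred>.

Answer: 16 both-alive 8 6

Derivation:
Step 1: prey: 41+8-10=39; pred: 13+5-2=16
Step 2: prey: 39+7-12=34; pred: 16+6-3=19
Step 3: prey: 34+6-12=28; pred: 19+6-3=22
Step 4: prey: 28+5-12=21; pred: 22+6-4=24
Step 5: prey: 21+4-10=15; pred: 24+5-4=25
Step 6: prey: 15+3-7=11; pred: 25+3-5=23
Step 7: prey: 11+2-5=8; pred: 23+2-4=21
Step 8: prey: 8+1-3=6; pred: 21+1-4=18
Step 9: prey: 6+1-2=5; pred: 18+1-3=16
Step 10: prey: 5+1-1=5; pred: 16+0-3=13
Step 11: prey: 5+1-1=5; pred: 13+0-2=11
Step 12: prey: 5+1-1=5; pred: 11+0-2=9
Step 13: prey: 5+1-0=6; pred: 9+0-1=8
Step 14: prey: 6+1-0=7; pred: 8+0-1=7
Step 15: prey: 7+1-0=8; pred: 7+0-1=6
No extinction within 15 steps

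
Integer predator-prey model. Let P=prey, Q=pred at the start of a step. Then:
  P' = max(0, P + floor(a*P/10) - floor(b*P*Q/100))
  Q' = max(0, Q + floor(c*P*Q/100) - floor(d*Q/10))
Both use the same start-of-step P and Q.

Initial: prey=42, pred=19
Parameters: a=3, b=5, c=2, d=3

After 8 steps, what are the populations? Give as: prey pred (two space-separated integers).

Answer: 0 5

Derivation:
Step 1: prey: 42+12-39=15; pred: 19+15-5=29
Step 2: prey: 15+4-21=0; pred: 29+8-8=29
Step 3: prey: 0+0-0=0; pred: 29+0-8=21
Step 4: prey: 0+0-0=0; pred: 21+0-6=15
Step 5: prey: 0+0-0=0; pred: 15+0-4=11
Step 6: prey: 0+0-0=0; pred: 11+0-3=8
Step 7: prey: 0+0-0=0; pred: 8+0-2=6
Step 8: prey: 0+0-0=0; pred: 6+0-1=5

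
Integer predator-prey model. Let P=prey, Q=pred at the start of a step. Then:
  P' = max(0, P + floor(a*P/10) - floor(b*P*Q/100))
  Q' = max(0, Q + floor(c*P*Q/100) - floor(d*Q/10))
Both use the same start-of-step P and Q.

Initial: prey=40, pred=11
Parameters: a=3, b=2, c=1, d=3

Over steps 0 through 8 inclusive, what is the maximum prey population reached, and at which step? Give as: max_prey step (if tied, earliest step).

Step 1: prey: 40+12-8=44; pred: 11+4-3=12
Step 2: prey: 44+13-10=47; pred: 12+5-3=14
Step 3: prey: 47+14-13=48; pred: 14+6-4=16
Step 4: prey: 48+14-15=47; pred: 16+7-4=19
Step 5: prey: 47+14-17=44; pred: 19+8-5=22
Step 6: prey: 44+13-19=38; pred: 22+9-6=25
Step 7: prey: 38+11-19=30; pred: 25+9-7=27
Step 8: prey: 30+9-16=23; pred: 27+8-8=27
Max prey = 48 at step 3

Answer: 48 3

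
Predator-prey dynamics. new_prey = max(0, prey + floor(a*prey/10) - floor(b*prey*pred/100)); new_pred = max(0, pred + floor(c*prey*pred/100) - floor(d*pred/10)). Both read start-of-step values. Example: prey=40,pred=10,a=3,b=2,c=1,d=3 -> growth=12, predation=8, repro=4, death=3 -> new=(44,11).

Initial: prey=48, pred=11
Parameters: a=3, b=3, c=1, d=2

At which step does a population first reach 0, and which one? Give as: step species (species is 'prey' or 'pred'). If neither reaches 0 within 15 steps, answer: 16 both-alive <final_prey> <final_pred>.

Step 1: prey: 48+14-15=47; pred: 11+5-2=14
Step 2: prey: 47+14-19=42; pred: 14+6-2=18
Step 3: prey: 42+12-22=32; pred: 18+7-3=22
Step 4: prey: 32+9-21=20; pred: 22+7-4=25
Step 5: prey: 20+6-15=11; pred: 25+5-5=25
Step 6: prey: 11+3-8=6; pred: 25+2-5=22
Step 7: prey: 6+1-3=4; pred: 22+1-4=19
Step 8: prey: 4+1-2=3; pred: 19+0-3=16
Step 9: prey: 3+0-1=2; pred: 16+0-3=13
Step 10: prey: 2+0-0=2; pred: 13+0-2=11
Step 11: prey: 2+0-0=2; pred: 11+0-2=9
Step 12: prey: 2+0-0=2; pred: 9+0-1=8
Step 13: prey: 2+0-0=2; pred: 8+0-1=7
Step 14: prey: 2+0-0=2; pred: 7+0-1=6
Step 15: prey: 2+0-0=2; pred: 6+0-1=5
No extinction within 15 steps

Answer: 16 both-alive 2 5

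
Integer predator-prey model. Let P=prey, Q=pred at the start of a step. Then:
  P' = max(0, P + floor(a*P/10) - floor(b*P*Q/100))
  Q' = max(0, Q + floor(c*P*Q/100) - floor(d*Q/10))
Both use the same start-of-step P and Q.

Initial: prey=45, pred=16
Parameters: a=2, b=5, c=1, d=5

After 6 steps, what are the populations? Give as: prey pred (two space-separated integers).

Answer: 7 1

Derivation:
Step 1: prey: 45+9-36=18; pred: 16+7-8=15
Step 2: prey: 18+3-13=8; pred: 15+2-7=10
Step 3: prey: 8+1-4=5; pred: 10+0-5=5
Step 4: prey: 5+1-1=5; pred: 5+0-2=3
Step 5: prey: 5+1-0=6; pred: 3+0-1=2
Step 6: prey: 6+1-0=7; pred: 2+0-1=1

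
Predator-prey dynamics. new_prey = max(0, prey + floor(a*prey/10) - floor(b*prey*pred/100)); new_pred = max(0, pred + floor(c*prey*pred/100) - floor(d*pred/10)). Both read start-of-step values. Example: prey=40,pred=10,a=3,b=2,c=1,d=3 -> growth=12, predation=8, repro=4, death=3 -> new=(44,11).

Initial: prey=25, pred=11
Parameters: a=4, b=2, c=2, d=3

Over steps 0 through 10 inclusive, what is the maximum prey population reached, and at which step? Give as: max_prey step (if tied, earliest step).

Answer: 38 3

Derivation:
Step 1: prey: 25+10-5=30; pred: 11+5-3=13
Step 2: prey: 30+12-7=35; pred: 13+7-3=17
Step 3: prey: 35+14-11=38; pred: 17+11-5=23
Step 4: prey: 38+15-17=36; pred: 23+17-6=34
Step 5: prey: 36+14-24=26; pred: 34+24-10=48
Step 6: prey: 26+10-24=12; pred: 48+24-14=58
Step 7: prey: 12+4-13=3; pred: 58+13-17=54
Step 8: prey: 3+1-3=1; pred: 54+3-16=41
Step 9: prey: 1+0-0=1; pred: 41+0-12=29
Step 10: prey: 1+0-0=1; pred: 29+0-8=21
Max prey = 38 at step 3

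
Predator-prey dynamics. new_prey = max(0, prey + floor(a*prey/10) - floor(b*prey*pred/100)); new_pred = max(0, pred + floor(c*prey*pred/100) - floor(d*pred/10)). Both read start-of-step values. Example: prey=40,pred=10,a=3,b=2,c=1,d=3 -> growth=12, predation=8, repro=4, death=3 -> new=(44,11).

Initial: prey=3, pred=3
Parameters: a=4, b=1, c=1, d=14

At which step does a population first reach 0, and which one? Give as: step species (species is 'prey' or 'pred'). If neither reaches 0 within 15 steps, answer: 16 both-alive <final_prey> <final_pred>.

Step 1: prey: 3+1-0=4; pred: 3+0-4=0
First extinction: pred at step 1

Answer: 1 pred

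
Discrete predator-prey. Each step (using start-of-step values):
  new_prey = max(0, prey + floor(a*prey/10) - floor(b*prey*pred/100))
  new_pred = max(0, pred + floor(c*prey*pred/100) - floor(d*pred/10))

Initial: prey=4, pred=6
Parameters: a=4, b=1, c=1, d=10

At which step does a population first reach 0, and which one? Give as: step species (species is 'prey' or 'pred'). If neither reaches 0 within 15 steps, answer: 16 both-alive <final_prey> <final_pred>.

Answer: 1 pred

Derivation:
Step 1: prey: 4+1-0=5; pred: 6+0-6=0
First extinction: pred at step 1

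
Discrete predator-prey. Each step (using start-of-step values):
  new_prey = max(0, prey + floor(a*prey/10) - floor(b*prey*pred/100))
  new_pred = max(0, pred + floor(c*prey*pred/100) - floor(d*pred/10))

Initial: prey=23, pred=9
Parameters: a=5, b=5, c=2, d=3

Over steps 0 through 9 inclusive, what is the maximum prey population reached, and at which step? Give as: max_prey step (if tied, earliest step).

Step 1: prey: 23+11-10=24; pred: 9+4-2=11
Step 2: prey: 24+12-13=23; pred: 11+5-3=13
Step 3: prey: 23+11-14=20; pred: 13+5-3=15
Step 4: prey: 20+10-15=15; pred: 15+6-4=17
Step 5: prey: 15+7-12=10; pred: 17+5-5=17
Step 6: prey: 10+5-8=7; pred: 17+3-5=15
Step 7: prey: 7+3-5=5; pred: 15+2-4=13
Step 8: prey: 5+2-3=4; pred: 13+1-3=11
Step 9: prey: 4+2-2=4; pred: 11+0-3=8
Max prey = 24 at step 1

Answer: 24 1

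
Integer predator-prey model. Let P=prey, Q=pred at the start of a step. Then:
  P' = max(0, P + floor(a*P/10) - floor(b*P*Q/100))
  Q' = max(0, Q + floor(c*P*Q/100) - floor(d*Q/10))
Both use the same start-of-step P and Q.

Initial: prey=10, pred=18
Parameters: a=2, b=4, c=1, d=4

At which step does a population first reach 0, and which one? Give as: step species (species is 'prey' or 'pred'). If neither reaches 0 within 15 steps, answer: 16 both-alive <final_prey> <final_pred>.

Answer: 16 both-alive 3 2

Derivation:
Step 1: prey: 10+2-7=5; pred: 18+1-7=12
Step 2: prey: 5+1-2=4; pred: 12+0-4=8
Step 3: prey: 4+0-1=3; pred: 8+0-3=5
Step 4: prey: 3+0-0=3; pred: 5+0-2=3
Step 5: prey: 3+0-0=3; pred: 3+0-1=2
Step 6: prey: 3+0-0=3; pred: 2+0-0=2
Steps 7-15: state stable at prey=3, pred=2 (no change)
No extinction within 15 steps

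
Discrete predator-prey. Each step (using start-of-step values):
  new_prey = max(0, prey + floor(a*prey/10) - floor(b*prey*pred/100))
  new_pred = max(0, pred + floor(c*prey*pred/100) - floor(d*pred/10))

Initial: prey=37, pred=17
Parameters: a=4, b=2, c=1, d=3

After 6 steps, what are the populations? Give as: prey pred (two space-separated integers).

Step 1: prey: 37+14-12=39; pred: 17+6-5=18
Step 2: prey: 39+15-14=40; pred: 18+7-5=20
Step 3: prey: 40+16-16=40; pred: 20+8-6=22
Step 4: prey: 40+16-17=39; pred: 22+8-6=24
Step 5: prey: 39+15-18=36; pred: 24+9-7=26
Step 6: prey: 36+14-18=32; pred: 26+9-7=28

Answer: 32 28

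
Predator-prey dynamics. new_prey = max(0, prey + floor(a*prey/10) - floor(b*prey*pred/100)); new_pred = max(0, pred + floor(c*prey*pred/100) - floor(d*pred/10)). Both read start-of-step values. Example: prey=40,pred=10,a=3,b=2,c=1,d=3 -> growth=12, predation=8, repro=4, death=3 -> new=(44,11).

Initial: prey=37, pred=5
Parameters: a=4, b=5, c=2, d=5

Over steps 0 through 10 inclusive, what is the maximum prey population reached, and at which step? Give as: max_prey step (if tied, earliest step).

Step 1: prey: 37+14-9=42; pred: 5+3-2=6
Step 2: prey: 42+16-12=46; pred: 6+5-3=8
Step 3: prey: 46+18-18=46; pred: 8+7-4=11
Step 4: prey: 46+18-25=39; pred: 11+10-5=16
Step 5: prey: 39+15-31=23; pred: 16+12-8=20
Step 6: prey: 23+9-23=9; pred: 20+9-10=19
Step 7: prey: 9+3-8=4; pred: 19+3-9=13
Step 8: prey: 4+1-2=3; pred: 13+1-6=8
Step 9: prey: 3+1-1=3; pred: 8+0-4=4
Step 10: prey: 3+1-0=4; pred: 4+0-2=2
Max prey = 46 at step 2

Answer: 46 2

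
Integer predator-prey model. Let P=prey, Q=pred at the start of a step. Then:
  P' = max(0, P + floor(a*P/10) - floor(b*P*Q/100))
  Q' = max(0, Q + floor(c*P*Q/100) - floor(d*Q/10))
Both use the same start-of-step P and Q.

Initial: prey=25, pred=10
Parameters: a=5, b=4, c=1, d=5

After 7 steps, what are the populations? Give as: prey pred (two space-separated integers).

Step 1: prey: 25+12-10=27; pred: 10+2-5=7
Step 2: prey: 27+13-7=33; pred: 7+1-3=5
Step 3: prey: 33+16-6=43; pred: 5+1-2=4
Step 4: prey: 43+21-6=58; pred: 4+1-2=3
Step 5: prey: 58+29-6=81; pred: 3+1-1=3
Step 6: prey: 81+40-9=112; pred: 3+2-1=4
Step 7: prey: 112+56-17=151; pred: 4+4-2=6

Answer: 151 6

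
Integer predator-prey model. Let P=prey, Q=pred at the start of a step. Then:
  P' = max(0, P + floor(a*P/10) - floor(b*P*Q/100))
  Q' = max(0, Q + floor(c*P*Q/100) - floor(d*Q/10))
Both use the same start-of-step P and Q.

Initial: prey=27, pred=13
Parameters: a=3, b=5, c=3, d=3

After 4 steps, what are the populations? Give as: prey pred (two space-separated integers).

Step 1: prey: 27+8-17=18; pred: 13+10-3=20
Step 2: prey: 18+5-18=5; pred: 20+10-6=24
Step 3: prey: 5+1-6=0; pred: 24+3-7=20
Step 4: prey: 0+0-0=0; pred: 20+0-6=14

Answer: 0 14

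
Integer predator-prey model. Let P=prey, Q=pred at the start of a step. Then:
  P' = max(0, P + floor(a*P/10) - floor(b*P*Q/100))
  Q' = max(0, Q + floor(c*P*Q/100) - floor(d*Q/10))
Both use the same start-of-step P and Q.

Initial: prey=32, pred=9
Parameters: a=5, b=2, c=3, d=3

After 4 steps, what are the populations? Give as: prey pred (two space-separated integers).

Step 1: prey: 32+16-5=43; pred: 9+8-2=15
Step 2: prey: 43+21-12=52; pred: 15+19-4=30
Step 3: prey: 52+26-31=47; pred: 30+46-9=67
Step 4: prey: 47+23-62=8; pred: 67+94-20=141

Answer: 8 141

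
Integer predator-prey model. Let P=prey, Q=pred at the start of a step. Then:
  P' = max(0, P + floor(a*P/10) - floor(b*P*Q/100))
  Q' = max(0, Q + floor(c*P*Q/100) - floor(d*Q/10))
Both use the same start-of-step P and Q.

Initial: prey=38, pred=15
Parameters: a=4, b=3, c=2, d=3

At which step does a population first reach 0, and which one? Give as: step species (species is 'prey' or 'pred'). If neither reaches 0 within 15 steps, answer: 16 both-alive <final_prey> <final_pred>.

Step 1: prey: 38+15-17=36; pred: 15+11-4=22
Step 2: prey: 36+14-23=27; pred: 22+15-6=31
Step 3: prey: 27+10-25=12; pred: 31+16-9=38
Step 4: prey: 12+4-13=3; pred: 38+9-11=36
Step 5: prey: 3+1-3=1; pred: 36+2-10=28
Step 6: prey: 1+0-0=1; pred: 28+0-8=20
Step 7: prey: 1+0-0=1; pred: 20+0-6=14
Step 8: prey: 1+0-0=1; pred: 14+0-4=10
Step 9: prey: 1+0-0=1; pred: 10+0-3=7
Step 10: prey: 1+0-0=1; pred: 7+0-2=5
Step 11: prey: 1+0-0=1; pred: 5+0-1=4
Step 12: prey: 1+0-0=1; pred: 4+0-1=3
Step 13: prey: 1+0-0=1; pred: 3+0-0=3
Steps 14-15: state stable at prey=1, pred=3 (no change)
No extinction within 15 steps

Answer: 16 both-alive 1 3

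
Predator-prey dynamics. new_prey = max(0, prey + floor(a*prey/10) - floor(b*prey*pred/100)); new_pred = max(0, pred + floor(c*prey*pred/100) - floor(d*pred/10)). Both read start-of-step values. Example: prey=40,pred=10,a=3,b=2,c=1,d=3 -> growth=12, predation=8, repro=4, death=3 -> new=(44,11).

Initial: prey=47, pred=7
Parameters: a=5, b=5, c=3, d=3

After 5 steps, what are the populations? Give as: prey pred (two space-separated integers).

Answer: 0 33

Derivation:
Step 1: prey: 47+23-16=54; pred: 7+9-2=14
Step 2: prey: 54+27-37=44; pred: 14+22-4=32
Step 3: prey: 44+22-70=0; pred: 32+42-9=65
Step 4: prey: 0+0-0=0; pred: 65+0-19=46
Step 5: prey: 0+0-0=0; pred: 46+0-13=33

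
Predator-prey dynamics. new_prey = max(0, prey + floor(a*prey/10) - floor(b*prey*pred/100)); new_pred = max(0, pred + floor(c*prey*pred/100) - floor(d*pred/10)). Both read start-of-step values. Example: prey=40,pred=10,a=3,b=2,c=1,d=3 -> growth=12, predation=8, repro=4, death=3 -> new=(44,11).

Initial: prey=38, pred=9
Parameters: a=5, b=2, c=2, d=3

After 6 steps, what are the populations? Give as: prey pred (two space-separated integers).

Answer: 0 96

Derivation:
Step 1: prey: 38+19-6=51; pred: 9+6-2=13
Step 2: prey: 51+25-13=63; pred: 13+13-3=23
Step 3: prey: 63+31-28=66; pred: 23+28-6=45
Step 4: prey: 66+33-59=40; pred: 45+59-13=91
Step 5: prey: 40+20-72=0; pred: 91+72-27=136
Step 6: prey: 0+0-0=0; pred: 136+0-40=96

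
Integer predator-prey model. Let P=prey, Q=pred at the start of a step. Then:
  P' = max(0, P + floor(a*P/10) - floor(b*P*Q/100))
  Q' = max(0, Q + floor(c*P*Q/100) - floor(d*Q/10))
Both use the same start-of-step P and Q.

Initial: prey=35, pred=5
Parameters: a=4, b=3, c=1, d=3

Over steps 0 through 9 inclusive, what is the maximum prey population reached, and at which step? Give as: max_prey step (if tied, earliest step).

Step 1: prey: 35+14-5=44; pred: 5+1-1=5
Step 2: prey: 44+17-6=55; pred: 5+2-1=6
Step 3: prey: 55+22-9=68; pred: 6+3-1=8
Step 4: prey: 68+27-16=79; pred: 8+5-2=11
Step 5: prey: 79+31-26=84; pred: 11+8-3=16
Step 6: prey: 84+33-40=77; pred: 16+13-4=25
Step 7: prey: 77+30-57=50; pred: 25+19-7=37
Step 8: prey: 50+20-55=15; pred: 37+18-11=44
Step 9: prey: 15+6-19=2; pred: 44+6-13=37
Max prey = 84 at step 5

Answer: 84 5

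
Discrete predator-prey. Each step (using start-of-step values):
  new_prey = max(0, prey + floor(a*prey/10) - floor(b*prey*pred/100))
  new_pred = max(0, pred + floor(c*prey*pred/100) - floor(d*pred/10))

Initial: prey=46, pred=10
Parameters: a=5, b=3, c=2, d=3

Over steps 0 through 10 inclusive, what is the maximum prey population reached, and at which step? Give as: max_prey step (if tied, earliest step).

Step 1: prey: 46+23-13=56; pred: 10+9-3=16
Step 2: prey: 56+28-26=58; pred: 16+17-4=29
Step 3: prey: 58+29-50=37; pred: 29+33-8=54
Step 4: prey: 37+18-59=0; pred: 54+39-16=77
Step 5: prey: 0+0-0=0; pred: 77+0-23=54
Step 6: prey: 0+0-0=0; pred: 54+0-16=38
Step 7: prey: 0+0-0=0; pred: 38+0-11=27
Step 8: prey: 0+0-0=0; pred: 27+0-8=19
Step 9: prey: 0+0-0=0; pred: 19+0-5=14
Step 10: prey: 0+0-0=0; pred: 14+0-4=10
Max prey = 58 at step 2

Answer: 58 2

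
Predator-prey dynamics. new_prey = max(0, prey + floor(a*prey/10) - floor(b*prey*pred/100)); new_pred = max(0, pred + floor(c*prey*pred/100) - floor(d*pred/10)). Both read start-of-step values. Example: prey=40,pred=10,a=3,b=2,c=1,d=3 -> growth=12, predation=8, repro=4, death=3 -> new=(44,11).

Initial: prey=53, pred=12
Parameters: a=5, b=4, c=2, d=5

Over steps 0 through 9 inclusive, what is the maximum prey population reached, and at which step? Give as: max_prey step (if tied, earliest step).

Step 1: prey: 53+26-25=54; pred: 12+12-6=18
Step 2: prey: 54+27-38=43; pred: 18+19-9=28
Step 3: prey: 43+21-48=16; pred: 28+24-14=38
Step 4: prey: 16+8-24=0; pred: 38+12-19=31
Step 5: prey: 0+0-0=0; pred: 31+0-15=16
Step 6: prey: 0+0-0=0; pred: 16+0-8=8
Step 7: prey: 0+0-0=0; pred: 8+0-4=4
Step 8: prey: 0+0-0=0; pred: 4+0-2=2
Step 9: prey: 0+0-0=0; pred: 2+0-1=1
Max prey = 54 at step 1

Answer: 54 1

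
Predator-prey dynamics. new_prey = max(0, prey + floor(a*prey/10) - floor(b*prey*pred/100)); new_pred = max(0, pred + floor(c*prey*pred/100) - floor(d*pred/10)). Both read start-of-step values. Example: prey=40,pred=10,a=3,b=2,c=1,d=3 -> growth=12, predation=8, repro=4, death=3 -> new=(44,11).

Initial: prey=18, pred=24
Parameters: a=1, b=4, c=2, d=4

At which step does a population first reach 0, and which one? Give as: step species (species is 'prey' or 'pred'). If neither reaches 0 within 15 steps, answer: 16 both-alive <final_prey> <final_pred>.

Answer: 16 both-alive 1 2

Derivation:
Step 1: prey: 18+1-17=2; pred: 24+8-9=23
Step 2: prey: 2+0-1=1; pred: 23+0-9=14
Step 3: prey: 1+0-0=1; pred: 14+0-5=9
Step 4: prey: 1+0-0=1; pred: 9+0-3=6
Step 5: prey: 1+0-0=1; pred: 6+0-2=4
Step 6: prey: 1+0-0=1; pred: 4+0-1=3
Step 7: prey: 1+0-0=1; pred: 3+0-1=2
Step 8: prey: 1+0-0=1; pred: 2+0-0=2
Steps 9-15: state stable at prey=1, pred=2 (no change)
No extinction within 15 steps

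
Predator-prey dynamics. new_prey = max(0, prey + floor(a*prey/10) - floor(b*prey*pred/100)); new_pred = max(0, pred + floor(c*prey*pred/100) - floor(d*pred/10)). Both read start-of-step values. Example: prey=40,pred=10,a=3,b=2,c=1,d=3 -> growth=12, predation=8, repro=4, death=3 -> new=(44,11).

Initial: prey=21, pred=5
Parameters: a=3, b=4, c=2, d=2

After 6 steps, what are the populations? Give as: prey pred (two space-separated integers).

Answer: 13 17

Derivation:
Step 1: prey: 21+6-4=23; pred: 5+2-1=6
Step 2: prey: 23+6-5=24; pred: 6+2-1=7
Step 3: prey: 24+7-6=25; pred: 7+3-1=9
Step 4: prey: 25+7-9=23; pred: 9+4-1=12
Step 5: prey: 23+6-11=18; pred: 12+5-2=15
Step 6: prey: 18+5-10=13; pred: 15+5-3=17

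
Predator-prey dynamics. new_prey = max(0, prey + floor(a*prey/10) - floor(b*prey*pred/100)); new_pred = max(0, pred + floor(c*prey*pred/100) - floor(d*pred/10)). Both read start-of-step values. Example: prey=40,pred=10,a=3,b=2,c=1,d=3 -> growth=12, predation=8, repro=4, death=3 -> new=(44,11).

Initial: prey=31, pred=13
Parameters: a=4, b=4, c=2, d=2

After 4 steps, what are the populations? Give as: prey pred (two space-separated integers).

Step 1: prey: 31+12-16=27; pred: 13+8-2=19
Step 2: prey: 27+10-20=17; pred: 19+10-3=26
Step 3: prey: 17+6-17=6; pred: 26+8-5=29
Step 4: prey: 6+2-6=2; pred: 29+3-5=27

Answer: 2 27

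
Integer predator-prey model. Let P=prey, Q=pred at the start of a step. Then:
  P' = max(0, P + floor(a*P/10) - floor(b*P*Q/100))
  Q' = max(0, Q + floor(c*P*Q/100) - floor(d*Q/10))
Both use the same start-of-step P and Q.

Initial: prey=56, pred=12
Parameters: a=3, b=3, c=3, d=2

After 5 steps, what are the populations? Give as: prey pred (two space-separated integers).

Answer: 0 64

Derivation:
Step 1: prey: 56+16-20=52; pred: 12+20-2=30
Step 2: prey: 52+15-46=21; pred: 30+46-6=70
Step 3: prey: 21+6-44=0; pred: 70+44-14=100
Step 4: prey: 0+0-0=0; pred: 100+0-20=80
Step 5: prey: 0+0-0=0; pred: 80+0-16=64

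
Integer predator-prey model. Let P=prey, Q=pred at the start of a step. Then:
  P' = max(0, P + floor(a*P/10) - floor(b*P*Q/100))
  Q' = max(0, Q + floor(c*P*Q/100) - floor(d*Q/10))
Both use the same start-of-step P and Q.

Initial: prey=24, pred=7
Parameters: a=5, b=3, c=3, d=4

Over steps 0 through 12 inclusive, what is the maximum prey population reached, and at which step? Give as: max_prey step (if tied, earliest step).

Step 1: prey: 24+12-5=31; pred: 7+5-2=10
Step 2: prey: 31+15-9=37; pred: 10+9-4=15
Step 3: prey: 37+18-16=39; pred: 15+16-6=25
Step 4: prey: 39+19-29=29; pred: 25+29-10=44
Step 5: prey: 29+14-38=5; pred: 44+38-17=65
Step 6: prey: 5+2-9=0; pred: 65+9-26=48
Step 7: prey: 0+0-0=0; pred: 48+0-19=29
Step 8: prey: 0+0-0=0; pred: 29+0-11=18
Step 9: prey: 0+0-0=0; pred: 18+0-7=11
Step 10: prey: 0+0-0=0; pred: 11+0-4=7
Step 11: prey: 0+0-0=0; pred: 7+0-2=5
Step 12: prey: 0+0-0=0; pred: 5+0-2=3
Max prey = 39 at step 3

Answer: 39 3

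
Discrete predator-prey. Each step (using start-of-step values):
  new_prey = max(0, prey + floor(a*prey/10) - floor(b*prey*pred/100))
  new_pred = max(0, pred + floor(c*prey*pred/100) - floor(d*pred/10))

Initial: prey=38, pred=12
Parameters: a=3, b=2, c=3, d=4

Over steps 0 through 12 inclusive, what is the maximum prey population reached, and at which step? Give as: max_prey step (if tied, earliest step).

Step 1: prey: 38+11-9=40; pred: 12+13-4=21
Step 2: prey: 40+12-16=36; pred: 21+25-8=38
Step 3: prey: 36+10-27=19; pred: 38+41-15=64
Step 4: prey: 19+5-24=0; pred: 64+36-25=75
Step 5: prey: 0+0-0=0; pred: 75+0-30=45
Step 6: prey: 0+0-0=0; pred: 45+0-18=27
Step 7: prey: 0+0-0=0; pred: 27+0-10=17
Step 8: prey: 0+0-0=0; pred: 17+0-6=11
Step 9: prey: 0+0-0=0; pred: 11+0-4=7
Step 10: prey: 0+0-0=0; pred: 7+0-2=5
Step 11: prey: 0+0-0=0; pred: 5+0-2=3
Step 12: prey: 0+0-0=0; pred: 3+0-1=2
Max prey = 40 at step 1

Answer: 40 1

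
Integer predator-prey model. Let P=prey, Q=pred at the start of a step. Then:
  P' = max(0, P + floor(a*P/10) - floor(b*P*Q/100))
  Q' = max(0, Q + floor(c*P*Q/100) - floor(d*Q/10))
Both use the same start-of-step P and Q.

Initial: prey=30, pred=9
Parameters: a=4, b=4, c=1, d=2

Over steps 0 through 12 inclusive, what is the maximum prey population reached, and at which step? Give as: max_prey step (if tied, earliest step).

Step 1: prey: 30+12-10=32; pred: 9+2-1=10
Step 2: prey: 32+12-12=32; pred: 10+3-2=11
Step 3: prey: 32+12-14=30; pred: 11+3-2=12
Step 4: prey: 30+12-14=28; pred: 12+3-2=13
Step 5: prey: 28+11-14=25; pred: 13+3-2=14
Step 6: prey: 25+10-14=21; pred: 14+3-2=15
Step 7: prey: 21+8-12=17; pred: 15+3-3=15
Step 8: prey: 17+6-10=13; pred: 15+2-3=14
Step 9: prey: 13+5-7=11; pred: 14+1-2=13
Step 10: prey: 11+4-5=10; pred: 13+1-2=12
Step 11: prey: 10+4-4=10; pred: 12+1-2=11
Step 12: prey: 10+4-4=10; pred: 11+1-2=10
Max prey = 32 at step 1

Answer: 32 1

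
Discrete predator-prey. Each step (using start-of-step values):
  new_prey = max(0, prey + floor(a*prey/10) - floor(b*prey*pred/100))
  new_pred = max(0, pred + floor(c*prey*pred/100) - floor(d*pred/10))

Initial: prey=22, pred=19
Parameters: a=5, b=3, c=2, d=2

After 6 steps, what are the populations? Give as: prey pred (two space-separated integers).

Answer: 3 26

Derivation:
Step 1: prey: 22+11-12=21; pred: 19+8-3=24
Step 2: prey: 21+10-15=16; pred: 24+10-4=30
Step 3: prey: 16+8-14=10; pred: 30+9-6=33
Step 4: prey: 10+5-9=6; pred: 33+6-6=33
Step 5: prey: 6+3-5=4; pred: 33+3-6=30
Step 6: prey: 4+2-3=3; pred: 30+2-6=26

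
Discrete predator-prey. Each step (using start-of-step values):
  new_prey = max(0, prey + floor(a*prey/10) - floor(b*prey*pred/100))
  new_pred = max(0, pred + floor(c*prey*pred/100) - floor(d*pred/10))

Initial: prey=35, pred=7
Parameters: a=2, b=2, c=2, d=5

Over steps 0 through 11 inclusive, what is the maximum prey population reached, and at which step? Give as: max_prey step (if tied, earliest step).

Step 1: prey: 35+7-4=38; pred: 7+4-3=8
Step 2: prey: 38+7-6=39; pred: 8+6-4=10
Step 3: prey: 39+7-7=39; pred: 10+7-5=12
Step 4: prey: 39+7-9=37; pred: 12+9-6=15
Step 5: prey: 37+7-11=33; pred: 15+11-7=19
Step 6: prey: 33+6-12=27; pred: 19+12-9=22
Step 7: prey: 27+5-11=21; pred: 22+11-11=22
Step 8: prey: 21+4-9=16; pred: 22+9-11=20
Step 9: prey: 16+3-6=13; pred: 20+6-10=16
Step 10: prey: 13+2-4=11; pred: 16+4-8=12
Step 11: prey: 11+2-2=11; pred: 12+2-6=8
Max prey = 39 at step 2

Answer: 39 2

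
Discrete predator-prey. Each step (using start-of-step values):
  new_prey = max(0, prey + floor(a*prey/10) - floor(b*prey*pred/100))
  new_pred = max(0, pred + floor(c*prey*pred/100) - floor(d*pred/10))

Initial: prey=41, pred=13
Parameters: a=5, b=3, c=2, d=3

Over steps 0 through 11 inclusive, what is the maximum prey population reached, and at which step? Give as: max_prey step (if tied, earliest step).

Answer: 46 1

Derivation:
Step 1: prey: 41+20-15=46; pred: 13+10-3=20
Step 2: prey: 46+23-27=42; pred: 20+18-6=32
Step 3: prey: 42+21-40=23; pred: 32+26-9=49
Step 4: prey: 23+11-33=1; pred: 49+22-14=57
Step 5: prey: 1+0-1=0; pred: 57+1-17=41
Step 6: prey: 0+0-0=0; pred: 41+0-12=29
Step 7: prey: 0+0-0=0; pred: 29+0-8=21
Step 8: prey: 0+0-0=0; pred: 21+0-6=15
Step 9: prey: 0+0-0=0; pred: 15+0-4=11
Step 10: prey: 0+0-0=0; pred: 11+0-3=8
Step 11: prey: 0+0-0=0; pred: 8+0-2=6
Max prey = 46 at step 1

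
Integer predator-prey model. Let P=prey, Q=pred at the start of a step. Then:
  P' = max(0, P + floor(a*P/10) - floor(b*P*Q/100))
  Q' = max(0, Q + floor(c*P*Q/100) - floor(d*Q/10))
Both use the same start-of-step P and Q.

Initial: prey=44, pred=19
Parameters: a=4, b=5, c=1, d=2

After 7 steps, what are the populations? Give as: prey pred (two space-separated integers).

Answer: 0 9

Derivation:
Step 1: prey: 44+17-41=20; pred: 19+8-3=24
Step 2: prey: 20+8-24=4; pred: 24+4-4=24
Step 3: prey: 4+1-4=1; pred: 24+0-4=20
Step 4: prey: 1+0-1=0; pred: 20+0-4=16
Step 5: prey: 0+0-0=0; pred: 16+0-3=13
Step 6: prey: 0+0-0=0; pred: 13+0-2=11
Step 7: prey: 0+0-0=0; pred: 11+0-2=9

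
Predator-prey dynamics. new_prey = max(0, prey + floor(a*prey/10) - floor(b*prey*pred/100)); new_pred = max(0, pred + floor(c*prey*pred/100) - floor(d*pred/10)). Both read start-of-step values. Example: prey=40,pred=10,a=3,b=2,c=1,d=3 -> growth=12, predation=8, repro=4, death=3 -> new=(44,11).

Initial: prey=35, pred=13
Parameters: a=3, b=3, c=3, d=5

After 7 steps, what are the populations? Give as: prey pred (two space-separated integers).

Step 1: prey: 35+10-13=32; pred: 13+13-6=20
Step 2: prey: 32+9-19=22; pred: 20+19-10=29
Step 3: prey: 22+6-19=9; pred: 29+19-14=34
Step 4: prey: 9+2-9=2; pred: 34+9-17=26
Step 5: prey: 2+0-1=1; pred: 26+1-13=14
Step 6: prey: 1+0-0=1; pred: 14+0-7=7
Step 7: prey: 1+0-0=1; pred: 7+0-3=4

Answer: 1 4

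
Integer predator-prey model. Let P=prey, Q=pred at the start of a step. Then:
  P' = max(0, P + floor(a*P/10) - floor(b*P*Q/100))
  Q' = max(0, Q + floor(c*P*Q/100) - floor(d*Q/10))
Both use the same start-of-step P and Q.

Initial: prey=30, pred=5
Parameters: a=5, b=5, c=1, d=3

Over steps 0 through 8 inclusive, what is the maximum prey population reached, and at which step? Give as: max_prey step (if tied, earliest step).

Answer: 80 5

Derivation:
Step 1: prey: 30+15-7=38; pred: 5+1-1=5
Step 2: prey: 38+19-9=48; pred: 5+1-1=5
Step 3: prey: 48+24-12=60; pred: 5+2-1=6
Step 4: prey: 60+30-18=72; pred: 6+3-1=8
Step 5: prey: 72+36-28=80; pred: 8+5-2=11
Step 6: prey: 80+40-44=76; pred: 11+8-3=16
Step 7: prey: 76+38-60=54; pred: 16+12-4=24
Step 8: prey: 54+27-64=17; pred: 24+12-7=29
Max prey = 80 at step 5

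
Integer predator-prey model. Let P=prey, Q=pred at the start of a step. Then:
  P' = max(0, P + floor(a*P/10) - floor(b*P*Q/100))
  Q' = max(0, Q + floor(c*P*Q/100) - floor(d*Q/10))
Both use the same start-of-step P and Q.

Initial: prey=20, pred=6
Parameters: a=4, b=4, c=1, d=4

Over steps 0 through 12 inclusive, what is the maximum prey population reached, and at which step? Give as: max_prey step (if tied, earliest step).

Answer: 101 9

Derivation:
Step 1: prey: 20+8-4=24; pred: 6+1-2=5
Step 2: prey: 24+9-4=29; pred: 5+1-2=4
Step 3: prey: 29+11-4=36; pred: 4+1-1=4
Step 4: prey: 36+14-5=45; pred: 4+1-1=4
Step 5: prey: 45+18-7=56; pred: 4+1-1=4
Step 6: prey: 56+22-8=70; pred: 4+2-1=5
Step 7: prey: 70+28-14=84; pred: 5+3-2=6
Step 8: prey: 84+33-20=97; pred: 6+5-2=9
Step 9: prey: 97+38-34=101; pred: 9+8-3=14
Step 10: prey: 101+40-56=85; pred: 14+14-5=23
Step 11: prey: 85+34-78=41; pred: 23+19-9=33
Step 12: prey: 41+16-54=3; pred: 33+13-13=33
Max prey = 101 at step 9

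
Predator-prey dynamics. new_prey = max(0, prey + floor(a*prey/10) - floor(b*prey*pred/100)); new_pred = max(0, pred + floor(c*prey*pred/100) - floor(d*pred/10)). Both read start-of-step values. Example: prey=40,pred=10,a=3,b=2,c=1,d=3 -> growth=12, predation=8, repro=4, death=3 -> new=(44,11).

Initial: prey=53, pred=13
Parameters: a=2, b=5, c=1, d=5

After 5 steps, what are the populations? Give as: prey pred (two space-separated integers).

Answer: 11 2

Derivation:
Step 1: prey: 53+10-34=29; pred: 13+6-6=13
Step 2: prey: 29+5-18=16; pred: 13+3-6=10
Step 3: prey: 16+3-8=11; pred: 10+1-5=6
Step 4: prey: 11+2-3=10; pred: 6+0-3=3
Step 5: prey: 10+2-1=11; pred: 3+0-1=2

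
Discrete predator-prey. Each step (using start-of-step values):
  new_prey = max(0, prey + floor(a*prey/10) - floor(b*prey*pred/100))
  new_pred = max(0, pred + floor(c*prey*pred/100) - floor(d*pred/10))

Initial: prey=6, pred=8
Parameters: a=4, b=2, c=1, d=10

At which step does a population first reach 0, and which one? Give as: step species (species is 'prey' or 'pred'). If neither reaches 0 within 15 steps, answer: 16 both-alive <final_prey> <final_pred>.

Step 1: prey: 6+2-0=8; pred: 8+0-8=0
First extinction: pred at step 1

Answer: 1 pred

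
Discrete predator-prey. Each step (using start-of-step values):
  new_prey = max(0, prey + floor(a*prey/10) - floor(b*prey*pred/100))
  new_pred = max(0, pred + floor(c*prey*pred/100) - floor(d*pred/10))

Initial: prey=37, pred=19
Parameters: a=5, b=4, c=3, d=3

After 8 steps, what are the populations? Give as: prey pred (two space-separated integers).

Step 1: prey: 37+18-28=27; pred: 19+21-5=35
Step 2: prey: 27+13-37=3; pred: 35+28-10=53
Step 3: prey: 3+1-6=0; pred: 53+4-15=42
Step 4: prey: 0+0-0=0; pred: 42+0-12=30
Step 5: prey: 0+0-0=0; pred: 30+0-9=21
Step 6: prey: 0+0-0=0; pred: 21+0-6=15
Step 7: prey: 0+0-0=0; pred: 15+0-4=11
Step 8: prey: 0+0-0=0; pred: 11+0-3=8

Answer: 0 8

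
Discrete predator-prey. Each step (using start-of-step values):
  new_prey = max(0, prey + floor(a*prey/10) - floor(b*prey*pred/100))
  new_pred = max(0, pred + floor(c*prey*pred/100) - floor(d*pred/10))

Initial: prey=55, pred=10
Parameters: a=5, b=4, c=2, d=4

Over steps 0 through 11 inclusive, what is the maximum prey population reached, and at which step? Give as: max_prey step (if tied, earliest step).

Answer: 60 1

Derivation:
Step 1: prey: 55+27-22=60; pred: 10+11-4=17
Step 2: prey: 60+30-40=50; pred: 17+20-6=31
Step 3: prey: 50+25-62=13; pred: 31+31-12=50
Step 4: prey: 13+6-26=0; pred: 50+13-20=43
Step 5: prey: 0+0-0=0; pred: 43+0-17=26
Step 6: prey: 0+0-0=0; pred: 26+0-10=16
Step 7: prey: 0+0-0=0; pred: 16+0-6=10
Step 8: prey: 0+0-0=0; pred: 10+0-4=6
Step 9: prey: 0+0-0=0; pred: 6+0-2=4
Step 10: prey: 0+0-0=0; pred: 4+0-1=3
Step 11: prey: 0+0-0=0; pred: 3+0-1=2
Max prey = 60 at step 1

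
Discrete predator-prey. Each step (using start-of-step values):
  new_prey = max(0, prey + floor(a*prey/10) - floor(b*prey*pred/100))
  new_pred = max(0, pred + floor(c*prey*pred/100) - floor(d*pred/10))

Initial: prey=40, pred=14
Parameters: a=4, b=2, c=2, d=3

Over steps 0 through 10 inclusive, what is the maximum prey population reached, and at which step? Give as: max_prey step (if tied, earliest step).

Answer: 45 1

Derivation:
Step 1: prey: 40+16-11=45; pred: 14+11-4=21
Step 2: prey: 45+18-18=45; pred: 21+18-6=33
Step 3: prey: 45+18-29=34; pred: 33+29-9=53
Step 4: prey: 34+13-36=11; pred: 53+36-15=74
Step 5: prey: 11+4-16=0; pred: 74+16-22=68
Step 6: prey: 0+0-0=0; pred: 68+0-20=48
Step 7: prey: 0+0-0=0; pred: 48+0-14=34
Step 8: prey: 0+0-0=0; pred: 34+0-10=24
Step 9: prey: 0+0-0=0; pred: 24+0-7=17
Step 10: prey: 0+0-0=0; pred: 17+0-5=12
Max prey = 45 at step 1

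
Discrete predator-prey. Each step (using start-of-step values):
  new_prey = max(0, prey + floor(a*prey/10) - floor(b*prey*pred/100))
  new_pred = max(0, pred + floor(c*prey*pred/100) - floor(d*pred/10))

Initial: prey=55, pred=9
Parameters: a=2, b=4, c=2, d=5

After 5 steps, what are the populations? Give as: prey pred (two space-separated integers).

Answer: 2 9

Derivation:
Step 1: prey: 55+11-19=47; pred: 9+9-4=14
Step 2: prey: 47+9-26=30; pred: 14+13-7=20
Step 3: prey: 30+6-24=12; pred: 20+12-10=22
Step 4: prey: 12+2-10=4; pred: 22+5-11=16
Step 5: prey: 4+0-2=2; pred: 16+1-8=9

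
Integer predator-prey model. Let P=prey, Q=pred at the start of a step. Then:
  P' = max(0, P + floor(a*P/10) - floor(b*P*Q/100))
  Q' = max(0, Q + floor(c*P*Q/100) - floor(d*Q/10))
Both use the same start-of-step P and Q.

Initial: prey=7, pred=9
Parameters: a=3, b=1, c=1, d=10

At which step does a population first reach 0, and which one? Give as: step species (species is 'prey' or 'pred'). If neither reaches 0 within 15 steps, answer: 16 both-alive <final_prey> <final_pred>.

Answer: 1 pred

Derivation:
Step 1: prey: 7+2-0=9; pred: 9+0-9=0
First extinction: pred at step 1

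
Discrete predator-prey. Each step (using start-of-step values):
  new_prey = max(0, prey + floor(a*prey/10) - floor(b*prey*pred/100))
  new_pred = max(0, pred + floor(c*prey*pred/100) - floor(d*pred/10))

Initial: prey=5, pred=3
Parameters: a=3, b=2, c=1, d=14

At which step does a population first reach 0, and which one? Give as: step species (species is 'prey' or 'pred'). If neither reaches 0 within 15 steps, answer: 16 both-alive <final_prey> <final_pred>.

Step 1: prey: 5+1-0=6; pred: 3+0-4=0
First extinction: pred at step 1

Answer: 1 pred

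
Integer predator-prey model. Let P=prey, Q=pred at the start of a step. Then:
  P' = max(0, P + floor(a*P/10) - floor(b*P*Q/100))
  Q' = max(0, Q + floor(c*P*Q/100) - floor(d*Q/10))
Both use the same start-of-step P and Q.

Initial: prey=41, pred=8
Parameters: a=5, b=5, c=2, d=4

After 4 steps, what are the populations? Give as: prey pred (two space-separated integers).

Step 1: prey: 41+20-16=45; pred: 8+6-3=11
Step 2: prey: 45+22-24=43; pred: 11+9-4=16
Step 3: prey: 43+21-34=30; pred: 16+13-6=23
Step 4: prey: 30+15-34=11; pred: 23+13-9=27

Answer: 11 27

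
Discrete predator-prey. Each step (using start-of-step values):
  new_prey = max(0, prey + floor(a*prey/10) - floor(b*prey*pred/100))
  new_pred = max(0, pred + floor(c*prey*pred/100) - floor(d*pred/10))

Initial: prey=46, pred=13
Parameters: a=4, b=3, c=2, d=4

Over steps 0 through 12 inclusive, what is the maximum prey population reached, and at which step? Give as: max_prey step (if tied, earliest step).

Step 1: prey: 46+18-17=47; pred: 13+11-5=19
Step 2: prey: 47+18-26=39; pred: 19+17-7=29
Step 3: prey: 39+15-33=21; pred: 29+22-11=40
Step 4: prey: 21+8-25=4; pred: 40+16-16=40
Step 5: prey: 4+1-4=1; pred: 40+3-16=27
Step 6: prey: 1+0-0=1; pred: 27+0-10=17
Step 7: prey: 1+0-0=1; pred: 17+0-6=11
Step 8: prey: 1+0-0=1; pred: 11+0-4=7
Step 9: prey: 1+0-0=1; pred: 7+0-2=5
Step 10: prey: 1+0-0=1; pred: 5+0-2=3
Step 11: prey: 1+0-0=1; pred: 3+0-1=2
Step 12: prey: 1+0-0=1; pred: 2+0-0=2
Max prey = 47 at step 1

Answer: 47 1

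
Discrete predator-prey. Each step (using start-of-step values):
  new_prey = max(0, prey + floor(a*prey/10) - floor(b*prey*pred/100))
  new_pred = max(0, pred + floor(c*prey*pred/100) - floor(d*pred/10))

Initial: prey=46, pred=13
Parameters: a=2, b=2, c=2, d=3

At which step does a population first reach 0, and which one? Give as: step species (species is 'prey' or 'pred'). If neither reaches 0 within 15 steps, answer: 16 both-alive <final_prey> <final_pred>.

Answer: 16 both-alive 1 3

Derivation:
Step 1: prey: 46+9-11=44; pred: 13+11-3=21
Step 2: prey: 44+8-18=34; pred: 21+18-6=33
Step 3: prey: 34+6-22=18; pred: 33+22-9=46
Step 4: prey: 18+3-16=5; pred: 46+16-13=49
Step 5: prey: 5+1-4=2; pred: 49+4-14=39
Step 6: prey: 2+0-1=1; pred: 39+1-11=29
Step 7: prey: 1+0-0=1; pred: 29+0-8=21
Step 8: prey: 1+0-0=1; pred: 21+0-6=15
Step 9: prey: 1+0-0=1; pred: 15+0-4=11
Step 10: prey: 1+0-0=1; pred: 11+0-3=8
Step 11: prey: 1+0-0=1; pred: 8+0-2=6
Step 12: prey: 1+0-0=1; pred: 6+0-1=5
Step 13: prey: 1+0-0=1; pred: 5+0-1=4
Step 14: prey: 1+0-0=1; pred: 4+0-1=3
Step 15: prey: 1+0-0=1; pred: 3+0-0=3
No extinction within 15 steps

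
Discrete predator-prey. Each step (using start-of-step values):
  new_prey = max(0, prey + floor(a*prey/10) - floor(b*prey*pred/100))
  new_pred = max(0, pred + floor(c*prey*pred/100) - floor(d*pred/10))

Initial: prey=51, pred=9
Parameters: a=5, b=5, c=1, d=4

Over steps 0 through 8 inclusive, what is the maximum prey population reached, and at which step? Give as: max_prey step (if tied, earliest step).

Step 1: prey: 51+25-22=54; pred: 9+4-3=10
Step 2: prey: 54+27-27=54; pred: 10+5-4=11
Step 3: prey: 54+27-29=52; pred: 11+5-4=12
Step 4: prey: 52+26-31=47; pred: 12+6-4=14
Step 5: prey: 47+23-32=38; pred: 14+6-5=15
Step 6: prey: 38+19-28=29; pred: 15+5-6=14
Step 7: prey: 29+14-20=23; pred: 14+4-5=13
Step 8: prey: 23+11-14=20; pred: 13+2-5=10
Max prey = 54 at step 1

Answer: 54 1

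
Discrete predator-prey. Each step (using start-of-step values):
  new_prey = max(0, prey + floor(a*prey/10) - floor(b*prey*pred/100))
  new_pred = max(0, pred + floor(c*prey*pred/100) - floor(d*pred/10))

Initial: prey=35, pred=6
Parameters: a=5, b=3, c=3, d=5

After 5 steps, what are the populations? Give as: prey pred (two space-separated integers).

Answer: 0 92

Derivation:
Step 1: prey: 35+17-6=46; pred: 6+6-3=9
Step 2: prey: 46+23-12=57; pred: 9+12-4=17
Step 3: prey: 57+28-29=56; pred: 17+29-8=38
Step 4: prey: 56+28-63=21; pred: 38+63-19=82
Step 5: prey: 21+10-51=0; pred: 82+51-41=92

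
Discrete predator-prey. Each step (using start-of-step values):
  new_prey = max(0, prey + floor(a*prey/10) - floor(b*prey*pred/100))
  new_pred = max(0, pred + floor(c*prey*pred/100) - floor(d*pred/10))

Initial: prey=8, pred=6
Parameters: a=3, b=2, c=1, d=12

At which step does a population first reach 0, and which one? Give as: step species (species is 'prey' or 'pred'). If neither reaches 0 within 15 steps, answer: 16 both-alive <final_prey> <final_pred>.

Step 1: prey: 8+2-0=10; pred: 6+0-7=0
First extinction: pred at step 1

Answer: 1 pred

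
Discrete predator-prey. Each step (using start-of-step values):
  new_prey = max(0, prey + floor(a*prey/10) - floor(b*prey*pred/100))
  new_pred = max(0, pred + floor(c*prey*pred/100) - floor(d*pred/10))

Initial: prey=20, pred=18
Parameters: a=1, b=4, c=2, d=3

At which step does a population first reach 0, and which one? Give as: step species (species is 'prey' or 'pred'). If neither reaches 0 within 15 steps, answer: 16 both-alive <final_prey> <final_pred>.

Step 1: prey: 20+2-14=8; pred: 18+7-5=20
Step 2: prey: 8+0-6=2; pred: 20+3-6=17
Step 3: prey: 2+0-1=1; pred: 17+0-5=12
Step 4: prey: 1+0-0=1; pred: 12+0-3=9
Step 5: prey: 1+0-0=1; pred: 9+0-2=7
Step 6: prey: 1+0-0=1; pred: 7+0-2=5
Step 7: prey: 1+0-0=1; pred: 5+0-1=4
Step 8: prey: 1+0-0=1; pred: 4+0-1=3
Step 9: prey: 1+0-0=1; pred: 3+0-0=3
Steps 10-15: state stable at prey=1, pred=3 (no change)
No extinction within 15 steps

Answer: 16 both-alive 1 3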